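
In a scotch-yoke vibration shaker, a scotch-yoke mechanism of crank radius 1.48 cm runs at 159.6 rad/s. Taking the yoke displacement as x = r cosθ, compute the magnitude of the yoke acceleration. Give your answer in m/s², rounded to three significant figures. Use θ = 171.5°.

ω = 159.6 rad/s
x = r cosθ ⇒ ẍ = −rω² cosθ (ω constant).
|a| = rω²|cosθ| = 0.0148·(159.6)²·|cos 171.5°| = 372.85 m/s².

373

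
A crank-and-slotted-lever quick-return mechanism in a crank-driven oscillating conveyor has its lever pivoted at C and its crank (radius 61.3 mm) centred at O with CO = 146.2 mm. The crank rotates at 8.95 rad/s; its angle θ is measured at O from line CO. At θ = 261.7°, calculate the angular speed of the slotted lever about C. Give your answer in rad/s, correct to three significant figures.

ω = 8.95 rad/s
Crank pin A relative to C: A = (d + r cosθ, r sinθ); lever angle φ = atan2(r sinθ, d + r cosθ).
Differentiating tanφ: φ̇ = rω(d cosθ + r)/(d² + r² + 2dr cosθ).
d² + r² + 2dr cosθ = |CA|² = 0.0225447 m²;  d cosθ + r = +0.040195 m.
|ω_lever| = |0.0613·8.95·+0.040195| / 0.0225447 = 0.97817 rad/s.

0.978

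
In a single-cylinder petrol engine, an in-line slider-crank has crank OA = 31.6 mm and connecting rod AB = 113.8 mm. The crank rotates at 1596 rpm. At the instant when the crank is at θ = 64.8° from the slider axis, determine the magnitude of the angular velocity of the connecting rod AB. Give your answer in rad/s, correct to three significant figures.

ω = 167.1 rad/s (converted from 1596 rpm).
The rod makes angle φ with the slider axis where L sinφ = r sinθ; differentiating, L cosφ·φ̇ = r ω cosθ.
L cosφ = √(L² − r² sin²θ) = 0.11015 m.
|ω_rod| = r ω |cosθ| / √(L² − r² sin²θ) = 0.0316·167.1·0.42578/0.11015 = 20.415 rad/s.

20.4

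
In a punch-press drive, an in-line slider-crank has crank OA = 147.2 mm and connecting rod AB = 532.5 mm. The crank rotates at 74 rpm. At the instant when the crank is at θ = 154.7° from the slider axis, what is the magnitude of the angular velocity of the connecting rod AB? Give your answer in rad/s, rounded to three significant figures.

ω = 7.749 rad/s (converted from 74 rpm).
The rod makes angle φ with the slider axis where L sinφ = r sinθ; differentiating, L cosφ·φ̇ = r ω cosθ.
L cosφ = √(L² − r² sin²θ) = 0.52877 m.
|ω_rod| = r ω |cosθ| / √(L² − r² sin²θ) = 0.1472·7.749·0.90408/0.52877 = 1.9503 rad/s.

1.95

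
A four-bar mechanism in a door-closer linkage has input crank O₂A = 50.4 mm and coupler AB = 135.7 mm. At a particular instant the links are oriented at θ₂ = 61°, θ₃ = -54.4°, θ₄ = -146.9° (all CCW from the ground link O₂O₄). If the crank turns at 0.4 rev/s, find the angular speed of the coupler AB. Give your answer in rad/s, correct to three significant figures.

ω₂ = 2.513 rad/s (from 0.4 rev/s).
Differentiating the loop-closure r₂e^{iθ₂}+r₃e^{iθ₃}=r₁+r₄e^{iθ₄} gives r₂ω₂e^{iθ₂}+r₃ω₃e^{iθ₃}=r₄ω₄e^{iθ₄}.
Eliminating the other unknown: ω₃ = r₂ω₂ sin(θ₄−θ₂) / [r₃ sin(θ₃−θ₄)].
Numerator sine = +0.46793; denominator sine = +0.99905.
Result = 0.0504·2.513·(+0.46793) / (0.1357·(+0.99905)) = +0.4372 rad/s; magnitude 0.4372 rad/s.

0.437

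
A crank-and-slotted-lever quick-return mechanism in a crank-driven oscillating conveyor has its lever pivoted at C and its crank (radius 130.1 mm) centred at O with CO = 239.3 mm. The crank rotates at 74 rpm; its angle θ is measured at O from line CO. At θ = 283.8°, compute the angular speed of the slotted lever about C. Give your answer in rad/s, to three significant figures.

2.12

ω = 7.749 rad/s (from 74 rpm).
Crank pin A relative to C: A = (d + r cosθ, r sinθ); lever angle φ = atan2(r sinθ, d + r cosθ).
Differentiating tanφ: φ̇ = rω(d cosθ + r)/(d² + r² + 2dr cosθ).
d² + r² + 2dr cosθ = |CA|² = 0.089043 m²;  d cosθ + r = +0.18718 m.
|ω_lever| = |0.1301·7.749·+0.18718| / 0.089043 = 2.1193 rad/s.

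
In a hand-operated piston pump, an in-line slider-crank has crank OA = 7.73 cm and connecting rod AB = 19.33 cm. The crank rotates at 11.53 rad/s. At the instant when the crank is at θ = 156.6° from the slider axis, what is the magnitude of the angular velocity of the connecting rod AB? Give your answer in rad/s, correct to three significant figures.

4.29

ω = 11.53 rad/s
The rod makes angle φ with the slider axis where L sinφ = r sinθ; differentiating, L cosφ·φ̇ = r ω cosθ.
L cosφ = √(L² − r² sin²θ) = 0.19085 m.
|ω_rod| = r ω |cosθ| / √(L² − r² sin²θ) = 0.0773·11.53·0.91775/0.19085 = 4.286 rad/s.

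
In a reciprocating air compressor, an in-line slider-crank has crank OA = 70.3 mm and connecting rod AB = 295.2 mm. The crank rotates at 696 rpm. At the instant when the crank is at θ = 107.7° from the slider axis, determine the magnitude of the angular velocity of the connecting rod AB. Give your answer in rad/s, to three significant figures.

5.42

ω = 72.88 rad/s (converted from 696 rpm).
The rod makes angle φ with the slider axis where L sinφ = r sinθ; differentiating, L cosφ·φ̇ = r ω cosθ.
L cosφ = √(L² − r² sin²θ) = 0.2875 m.
|ω_rod| = r ω |cosθ| / √(L² − r² sin²θ) = 0.0703·72.88·0.30403/0.2875 = 5.4184 rad/s.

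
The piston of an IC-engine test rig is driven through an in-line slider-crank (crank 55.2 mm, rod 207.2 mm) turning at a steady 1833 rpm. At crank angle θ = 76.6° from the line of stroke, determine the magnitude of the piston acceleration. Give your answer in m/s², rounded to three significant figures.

ω = 2π·1833/60 = 192 rad/s
x(θ) = r cosθ + √(L² − r² sin²θ); with ω constant, a = ω²·d²x/dθ².
d²x/dθ² = −r cosθ − r²(cos2θ)/√u − r⁴ sin²2θ/(4u^{3/2}),  u = L² − r² sin²θ = 0.0400484 m².
Substituting r = 0.0552 m, L = 0.2072 m, θ = 76.6°: d²x/dθ² = +0.00073914 m.
a = ω²·d²x/dθ² = (192)²·(+0.00073914) = +27.234 m/s²;  |a| = 27.234 m/s².

27.2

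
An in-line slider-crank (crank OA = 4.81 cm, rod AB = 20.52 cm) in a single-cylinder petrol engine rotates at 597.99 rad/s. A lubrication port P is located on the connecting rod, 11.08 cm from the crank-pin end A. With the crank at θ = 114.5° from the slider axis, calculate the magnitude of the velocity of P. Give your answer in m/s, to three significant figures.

ω = 598 rad/s.  Crank-pin speed |V_A| = rω = 28.763 m/s, perpendicular to OA.
Rod angle: sinφ = −(r/L) sinθ ⇒ φ = -12.316°; ω_rod = −rω cosθ/√(L²−r²sin²θ) = +59.498 rad/s.
V_P = V_A + ω_rod × AP, with AP = 0.1108 m along the rod.
Components: V_Px = −rω sinθ − a·ω_rod·sinφ = -24.767 m/s;  V_Py = rω cosθ + a·ω_rod·cosφ = -5.4873 m/s.
|V_P| = √(V_Px² + V_Py²) = 25.368 m/s.

25.4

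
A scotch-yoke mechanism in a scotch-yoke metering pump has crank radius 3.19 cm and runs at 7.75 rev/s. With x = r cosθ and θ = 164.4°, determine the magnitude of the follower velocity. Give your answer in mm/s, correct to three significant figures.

418

ω = 48.69 rad/s (from 7.75 rev/s).
x = r cosθ ⇒ ẋ = −rω sinθ.
|v| = rω|sinθ| = 0.0319·48.69·|sin 164.4°| = 0.41773 m/s = 417.73 mm/s.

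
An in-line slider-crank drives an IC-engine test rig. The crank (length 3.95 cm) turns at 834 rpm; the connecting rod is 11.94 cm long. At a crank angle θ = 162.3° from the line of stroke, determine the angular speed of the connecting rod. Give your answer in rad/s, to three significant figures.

27.7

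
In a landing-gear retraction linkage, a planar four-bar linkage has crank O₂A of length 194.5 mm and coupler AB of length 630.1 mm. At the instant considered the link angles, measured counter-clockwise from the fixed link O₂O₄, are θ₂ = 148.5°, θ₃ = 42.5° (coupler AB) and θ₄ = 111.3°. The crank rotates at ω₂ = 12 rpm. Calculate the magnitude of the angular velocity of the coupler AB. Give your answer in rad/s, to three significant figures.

0.252

ω₂ = 1.257 rad/s (from 12 rpm).
Differentiating the loop-closure r₂e^{iθ₂}+r₃e^{iθ₃}=r₁+r₄e^{iθ₄} gives r₂ω₂e^{iθ₂}+r₃ω₃e^{iθ₃}=r₄ω₄e^{iθ₄}.
Eliminating the other unknown: ω₃ = r₂ω₂ sin(θ₄−θ₂) / [r₃ sin(θ₃−θ₄)].
Numerator sine = -0.60460; denominator sine = -0.93232.
Result = 0.1945·1.257·(-0.60460) / (0.6301·(-0.93232)) = +0.25155 rad/s; magnitude 0.25155 rad/s.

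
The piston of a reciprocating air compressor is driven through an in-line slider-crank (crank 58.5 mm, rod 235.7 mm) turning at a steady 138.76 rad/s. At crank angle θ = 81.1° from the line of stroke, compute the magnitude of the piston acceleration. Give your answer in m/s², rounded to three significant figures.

ω = 138.8 rad/s
x(θ) = r cosθ + √(L² − r² sin²θ); with ω constant, a = ω²·d²x/dθ².
d²x/dθ² = −r cosθ − r²(cos2θ)/√u − r⁴ sin²2θ/(4u^{3/2}),  u = L² − r² sin²θ = 0.0522142 m².
Substituting r = 0.0585 m, L = 0.2357 m, θ = 81.1°: d²x/dθ² = +0.0051863 m.
a = ω²·d²x/dθ² = (138.8)²·(+0.0051863) = +99.859 m/s²;  |a| = 99.859 m/s².

99.9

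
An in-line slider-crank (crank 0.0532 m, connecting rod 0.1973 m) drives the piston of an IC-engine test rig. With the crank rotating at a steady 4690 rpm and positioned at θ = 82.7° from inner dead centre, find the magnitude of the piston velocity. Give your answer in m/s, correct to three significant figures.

ω = 2π·4690/60 = 491.1 rad/s
For an in-line slider-crank, x = r cosθ + √(L² − r² sin²θ), so v = −rω sinθ·[1 + r cosθ/√(L² − r² sin²θ)].
With r = 0.0532 m, L = 0.1973 m, θ = 82.7°: √(L² − r² sin²θ) = 0.19011 m.
v = −0.0532·491.1·0.99189·[1 + 0.0532·0.12706/0.19011] = -26.838 m/s.
|v| = 26.838 m/s.

26.8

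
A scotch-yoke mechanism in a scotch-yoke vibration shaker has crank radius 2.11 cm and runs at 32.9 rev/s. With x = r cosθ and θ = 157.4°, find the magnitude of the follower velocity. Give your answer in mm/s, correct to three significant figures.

ω = 206.7 rad/s (from 32.9 rev/s).
x = r cosθ ⇒ ẋ = −rω sinθ.
|v| = rω|sinθ| = 0.0211·206.7·|sin 157.4°| = 1.6762 m/s = 1676.2 mm/s.

1680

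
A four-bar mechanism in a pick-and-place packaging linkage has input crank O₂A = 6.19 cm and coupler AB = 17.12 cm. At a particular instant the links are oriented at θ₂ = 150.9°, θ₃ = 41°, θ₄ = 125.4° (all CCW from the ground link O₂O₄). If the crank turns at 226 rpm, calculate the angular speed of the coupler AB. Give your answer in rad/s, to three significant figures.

ω₂ = 23.67 rad/s (from 226 rpm).
Differentiating the loop-closure r₂e^{iθ₂}+r₃e^{iθ₃}=r₁+r₄e^{iθ₄} gives r₂ω₂e^{iθ₂}+r₃ω₃e^{iθ₃}=r₄ω₄e^{iθ₄}.
Eliminating the other unknown: ω₃ = r₂ω₂ sin(θ₄−θ₂) / [r₃ sin(θ₃−θ₄)].
Numerator sine = -0.43051; denominator sine = -0.99523.
Result = 0.0619·23.67·(-0.43051) / (0.1712·(-0.99523)) = +3.7016 rad/s; magnitude 3.7016 rad/s.

3.70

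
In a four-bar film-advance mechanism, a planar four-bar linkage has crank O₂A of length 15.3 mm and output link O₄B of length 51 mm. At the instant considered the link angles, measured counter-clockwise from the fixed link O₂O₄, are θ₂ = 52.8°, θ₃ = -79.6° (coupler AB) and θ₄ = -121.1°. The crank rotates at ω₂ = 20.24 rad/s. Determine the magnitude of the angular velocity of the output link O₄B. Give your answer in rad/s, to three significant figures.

ω₂ = 20.24 rad/s
Differentiating the loop-closure r₂e^{iθ₂}+r₃e^{iθ₃}=r₁+r₄e^{iθ₄} gives r₂ω₂e^{iθ₂}+r₃ω₃e^{iθ₃}=r₄ω₄e^{iθ₄}.
Eliminating the other unknown: ω₄ = r₂ω₂ sin(θ₂−θ₃) / [r₄ sin(θ₄−θ₃)].
Numerator sine = +0.73846; denominator sine = -0.66262.
Result = 0.0153·20.24·(+0.73846) / (0.051·(-0.66262)) = -6.7669 rad/s; magnitude 6.7669 rad/s.

6.77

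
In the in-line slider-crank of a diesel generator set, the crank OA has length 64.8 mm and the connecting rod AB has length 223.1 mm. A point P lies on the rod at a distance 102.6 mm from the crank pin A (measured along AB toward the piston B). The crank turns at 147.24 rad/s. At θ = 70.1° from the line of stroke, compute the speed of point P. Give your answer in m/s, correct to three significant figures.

9.56

ω = 147.2 rad/s.  Crank-pin speed |V_A| = rω = 9.5412 m/s, perpendicular to OA.
Rod angle: sinφ = −(r/L) sinθ ⇒ φ = -15.849°; ω_rod = −rω cosθ/√(L²−r²sin²θ) = -15.132 rad/s.
V_P = V_A + ω_rod × AP, with AP = 0.1026 m along the rod.
Components: V_Px = −rω sinθ − a·ω_rod·sinφ = -9.3954 m/s;  V_Py = rω cosθ + a·ω_rod·cosφ = +1.7541 m/s.
|V_P| = √(V_Px² + V_Py²) = 9.5578 m/s.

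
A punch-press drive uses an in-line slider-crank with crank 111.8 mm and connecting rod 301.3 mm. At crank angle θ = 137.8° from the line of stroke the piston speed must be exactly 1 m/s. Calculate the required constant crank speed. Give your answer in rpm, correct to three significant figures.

For an in-line slider-crank, |v_piston| = rω|sinθ|·[1 + r cosθ/√(L² − r² sin²θ)].
With r = 0.1118 m, L = 0.3013 m, θ = 137.8°: the bracketed kinematic factor |dx/dθ| = 0.053782 m.
ω = v/|dx/dθ| = 1/0.053782 = 18.593 rad/s.
N = 60ω/(2π) = 177.55 rpm.

178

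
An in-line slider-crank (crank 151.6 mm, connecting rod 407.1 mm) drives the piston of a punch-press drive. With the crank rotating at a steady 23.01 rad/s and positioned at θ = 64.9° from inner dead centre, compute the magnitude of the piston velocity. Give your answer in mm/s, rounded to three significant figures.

ω = 23.01 rad/s
For an in-line slider-crank, x = r cosθ + √(L² − r² sin²θ), so v = −rω sinθ·[1 + r cosθ/√(L² − r² sin²θ)].
With r = 0.1516 m, L = 0.4071 m, θ = 64.9°: √(L² − r² sin²θ) = 0.38325 m.
v = −0.1516·23.01·0.90557·[1 + 0.1516·0.42420/0.38325] = -3.689 m/s.
|v| = 3.689 m/s = 3689 mm/s.

3690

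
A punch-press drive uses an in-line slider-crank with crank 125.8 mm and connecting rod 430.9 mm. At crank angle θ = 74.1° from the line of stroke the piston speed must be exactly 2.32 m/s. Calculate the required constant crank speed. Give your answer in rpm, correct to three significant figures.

169

For an in-line slider-crank, |v_piston| = rω|sinθ|·[1 + r cosθ/√(L² − r² sin²θ)].
With r = 0.1258 m, L = 0.4309 m, θ = 74.1°: the bracketed kinematic factor |dx/dθ| = 0.13107 m.
ω = v/|dx/dθ| = 2.32/0.13107 = 17.701 rad/s.
N = 60ω/(2π) = 169.03 rpm.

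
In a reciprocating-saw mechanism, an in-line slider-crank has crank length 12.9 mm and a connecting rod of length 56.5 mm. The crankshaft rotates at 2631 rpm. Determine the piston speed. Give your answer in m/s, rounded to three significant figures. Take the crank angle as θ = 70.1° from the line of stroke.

3.61

ω = 2π·2631/60 = 275.5 rad/s
For an in-line slider-crank, x = r cosθ + √(L² − r² sin²θ), so v = −rω sinθ·[1 + r cosθ/√(L² − r² sin²θ)].
With r = 0.0129 m, L = 0.0565 m, θ = 70.1°: √(L² − r² sin²θ) = 0.055183 m.
v = −0.0129·275.5·0.94029·[1 + 0.0129·0.34038/0.055183] = -3.6079 m/s.
|v| = 3.6079 m/s.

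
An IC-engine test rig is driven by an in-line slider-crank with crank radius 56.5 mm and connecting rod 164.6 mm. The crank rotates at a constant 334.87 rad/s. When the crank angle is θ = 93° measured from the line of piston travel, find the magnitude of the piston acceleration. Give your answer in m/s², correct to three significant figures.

2630

ω = 334.9 rad/s
x(θ) = r cosθ + √(L² − r² sin²θ); with ω constant, a = ω²·d²x/dθ².
d²x/dθ² = −r cosθ − r²(cos2θ)/√u − r⁴ sin²2θ/(4u^{3/2}),  u = L² − r² sin²θ = 0.0239097 m².
Substituting r = 0.0565 m, L = 0.1646 m, θ = 93°: d²x/dθ² = +0.023481 m.
a = ω²·d²x/dθ² = (334.9)²·(+0.023481) = +2633.1 m/s²;  |a| = 2633.1 m/s².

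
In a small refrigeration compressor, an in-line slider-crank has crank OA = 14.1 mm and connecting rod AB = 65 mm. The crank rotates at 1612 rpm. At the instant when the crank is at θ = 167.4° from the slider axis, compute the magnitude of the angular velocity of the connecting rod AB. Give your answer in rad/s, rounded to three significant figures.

ω = 168.8 rad/s (converted from 1612 rpm).
The rod makes angle φ with the slider axis where L sinφ = r sinθ; differentiating, L cosφ·φ̇ = r ω cosθ.
L cosφ = √(L² − r² sin²θ) = 0.064927 m.
|ω_rod| = r ω |cosθ| / √(L² − r² sin²θ) = 0.0141·168.8·0.97592/0.064927 = 35.777 rad/s.

35.8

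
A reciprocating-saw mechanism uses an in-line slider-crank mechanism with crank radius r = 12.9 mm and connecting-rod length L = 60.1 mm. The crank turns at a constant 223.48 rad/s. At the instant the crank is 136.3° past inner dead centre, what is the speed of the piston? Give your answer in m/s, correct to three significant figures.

1.68

ω = 223.5 rad/s
For an in-line slider-crank, x = r cosθ + √(L² − r² sin²θ), so v = −rω sinθ·[1 + r cosθ/√(L² − r² sin²θ)].
With r = 0.0129 m, L = 0.0601 m, θ = 136.3°: √(L² − r² sin²θ) = 0.059436 m.
v = −0.0129·223.5·0.69088·[1 + 0.0129·-0.72297/0.059436] = -1.6792 m/s.
|v| = 1.6792 m/s.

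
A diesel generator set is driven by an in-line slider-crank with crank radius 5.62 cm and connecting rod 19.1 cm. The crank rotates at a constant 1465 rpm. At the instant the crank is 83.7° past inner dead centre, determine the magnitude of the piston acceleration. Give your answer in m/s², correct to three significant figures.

ω = 2π·1465/60 = 153.4 rad/s
x(θ) = r cosθ + √(L² − r² sin²θ); with ω constant, a = ω²·d²x/dθ².
d²x/dθ² = −r cosθ − r²(cos2θ)/√u − r⁴ sin²2θ/(4u^{3/2}),  u = L² − r² sin²θ = 0.0333606 m².
Substituting r = 0.0562 m, L = 0.191 m, θ = 83.7°: d²x/dθ² = +0.010689 m.
a = ω²·d²x/dθ² = (153.4)²·(+0.010689) = +251.59 m/s²;  |a| = 251.59 m/s².

252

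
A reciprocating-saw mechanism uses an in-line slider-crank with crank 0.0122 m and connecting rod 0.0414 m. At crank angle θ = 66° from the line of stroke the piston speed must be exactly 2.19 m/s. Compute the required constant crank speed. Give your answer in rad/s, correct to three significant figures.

For an in-line slider-crank, |v_piston| = rω|sinθ|·[1 + r cosθ/√(L² − r² sin²θ)].
With r = 0.0122 m, L = 0.0414 m, θ = 66°: the bracketed kinematic factor |dx/dθ| = 0.012532 m.
ω = v/|dx/dθ| = 2.19/0.012532 = 174.75 rad/s.

175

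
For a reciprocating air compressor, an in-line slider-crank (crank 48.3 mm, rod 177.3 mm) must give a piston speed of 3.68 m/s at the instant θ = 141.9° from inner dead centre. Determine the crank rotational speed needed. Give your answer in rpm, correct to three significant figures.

1510

For an in-line slider-crank, |v_piston| = rω|sinθ|·[1 + r cosθ/√(L² − r² sin²θ)].
With r = 0.0483 m, L = 0.1773 m, θ = 141.9°: the bracketed kinematic factor |dx/dθ| = 0.023322 m.
ω = v/|dx/dθ| = 3.68/0.023322 = 157.79 rad/s.
N = 60ω/(2π) = 1506.8 rpm.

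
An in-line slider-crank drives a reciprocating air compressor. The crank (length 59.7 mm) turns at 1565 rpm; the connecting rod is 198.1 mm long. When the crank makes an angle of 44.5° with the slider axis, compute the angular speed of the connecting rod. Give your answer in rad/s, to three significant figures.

36.0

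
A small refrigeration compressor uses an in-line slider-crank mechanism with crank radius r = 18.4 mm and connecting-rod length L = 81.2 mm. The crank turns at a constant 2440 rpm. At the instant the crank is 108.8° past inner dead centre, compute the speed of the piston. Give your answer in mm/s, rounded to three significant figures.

4120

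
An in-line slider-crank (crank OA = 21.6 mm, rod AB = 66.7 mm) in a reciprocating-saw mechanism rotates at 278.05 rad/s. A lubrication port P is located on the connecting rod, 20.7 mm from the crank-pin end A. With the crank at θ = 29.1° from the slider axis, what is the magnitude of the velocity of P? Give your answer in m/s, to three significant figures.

ω = 278.1 rad/s.  Crank-pin speed |V_A| = rω = 6.0059 m/s, perpendicular to OA.
Rod angle: sinφ = −(r/L) sinθ ⇒ φ = -9.061°; ω_rod = −rω cosθ/√(L²−r²sin²θ) = -79.672 rad/s.
V_P = V_A + ω_rod × AP, with AP = 0.0207 m along the rod.
Components: V_Px = −rω sinθ − a·ω_rod·sinφ = -3.1806 m/s;  V_Py = rω cosθ + a·ω_rod·cosφ = +3.6192 m/s.
|V_P| = √(V_Px² + V_Py²) = 4.8181 m/s.

4.82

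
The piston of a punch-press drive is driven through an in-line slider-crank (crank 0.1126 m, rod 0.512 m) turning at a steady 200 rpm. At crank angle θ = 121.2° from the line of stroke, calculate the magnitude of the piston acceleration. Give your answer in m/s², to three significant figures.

30.6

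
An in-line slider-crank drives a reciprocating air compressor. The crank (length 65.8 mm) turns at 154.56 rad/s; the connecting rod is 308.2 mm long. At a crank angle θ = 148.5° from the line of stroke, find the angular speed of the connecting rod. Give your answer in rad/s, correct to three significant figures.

ω = 154.6 rad/s
The rod makes angle φ with the slider axis where L sinφ = r sinθ; differentiating, L cosφ·φ̇ = r ω cosθ.
L cosφ = √(L² − r² sin²θ) = 0.30628 m.
|ω_rod| = r ω |cosθ| / √(L² − r² sin²θ) = 0.0658·154.6·0.85264/0.30628 = 28.312 rad/s.

28.3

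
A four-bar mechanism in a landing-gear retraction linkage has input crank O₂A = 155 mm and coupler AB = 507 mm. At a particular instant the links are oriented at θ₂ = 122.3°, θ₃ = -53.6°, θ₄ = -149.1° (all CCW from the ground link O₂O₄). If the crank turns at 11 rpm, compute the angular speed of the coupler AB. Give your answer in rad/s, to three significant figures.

ω₂ = 1.152 rad/s (from 11 rpm).
Differentiating the loop-closure r₂e^{iθ₂}+r₃e^{iθ₃}=r₁+r₄e^{iθ₄} gives r₂ω₂e^{iθ₂}+r₃ω₃e^{iθ₃}=r₄ω₄e^{iθ₄}.
Eliminating the other unknown: ω₃ = r₂ω₂ sin(θ₄−θ₂) / [r₃ sin(θ₃−θ₄)].
Numerator sine = +0.99970; denominator sine = +0.99540.
Result = 0.155·1.152·(+0.99970) / (0.507·(+0.99540)) = +0.35369 rad/s; magnitude 0.35369 rad/s.

0.354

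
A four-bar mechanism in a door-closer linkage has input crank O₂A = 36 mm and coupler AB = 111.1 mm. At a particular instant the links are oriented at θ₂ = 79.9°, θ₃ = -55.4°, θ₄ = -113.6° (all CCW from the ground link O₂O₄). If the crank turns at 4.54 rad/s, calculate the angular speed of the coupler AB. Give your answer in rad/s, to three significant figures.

0.404

ω₂ = 4.54 rad/s
Differentiating the loop-closure r₂e^{iθ₂}+r₃e^{iθ₃}=r₁+r₄e^{iθ₄} gives r₂ω₂e^{iθ₂}+r₃ω₃e^{iθ₃}=r₄ω₄e^{iθ₄}.
Eliminating the other unknown: ω₃ = r₂ω₂ sin(θ₄−θ₂) / [r₃ sin(θ₃−θ₄)].
Numerator sine = +0.23345; denominator sine = +0.84989.
Result = 0.036·4.54·(+0.23345) / (0.1111·(+0.84989)) = +0.40408 rad/s; magnitude 0.40408 rad/s.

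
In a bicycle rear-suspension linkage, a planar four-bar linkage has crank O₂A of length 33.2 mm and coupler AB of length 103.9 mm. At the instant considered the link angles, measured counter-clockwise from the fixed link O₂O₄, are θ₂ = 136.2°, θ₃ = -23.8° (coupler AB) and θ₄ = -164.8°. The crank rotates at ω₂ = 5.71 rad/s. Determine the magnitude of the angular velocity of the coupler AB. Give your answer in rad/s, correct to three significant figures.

2.49

ω₂ = 5.71 rad/s
Differentiating the loop-closure r₂e^{iθ₂}+r₃e^{iθ₃}=r₁+r₄e^{iθ₄} gives r₂ω₂e^{iθ₂}+r₃ω₃e^{iθ₃}=r₄ω₄e^{iθ₄}.
Eliminating the other unknown: ω₃ = r₂ω₂ sin(θ₄−θ₂) / [r₃ sin(θ₃−θ₄)].
Numerator sine = +0.85717; denominator sine = +0.62932.
Result = 0.0332·5.71·(+0.85717) / (0.1039·(+0.62932)) = +2.4851 rad/s; magnitude 2.4851 rad/s.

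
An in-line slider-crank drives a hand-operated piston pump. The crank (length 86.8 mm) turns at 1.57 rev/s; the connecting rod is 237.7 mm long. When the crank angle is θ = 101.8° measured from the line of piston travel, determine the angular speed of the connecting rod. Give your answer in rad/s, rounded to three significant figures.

ω = 9.865 rad/s (converted from 1.57 rev/s).
The rod makes angle φ with the slider axis where L sinφ = r sinθ; differentiating, L cosφ·φ̇ = r ω cosθ.
L cosφ = √(L² − r² sin²θ) = 0.222 m.
|ω_rod| = r ω |cosθ| / √(L² − r² sin²θ) = 0.0868·9.865·0.20450/0.222 = 0.78875 rad/s.

0.789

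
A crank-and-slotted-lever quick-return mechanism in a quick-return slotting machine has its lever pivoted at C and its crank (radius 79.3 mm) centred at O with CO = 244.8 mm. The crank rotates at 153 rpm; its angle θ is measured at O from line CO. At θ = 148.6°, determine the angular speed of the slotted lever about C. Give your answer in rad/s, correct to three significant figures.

4.98

ω = 16.02 rad/s (from 153 rpm).
Crank pin A relative to C: A = (d + r cosθ, r sinθ); lever angle φ = atan2(r sinθ, d + r cosθ).
Differentiating tanφ: φ̇ = rω(d cosθ + r)/(d² + r² + 2dr cosθ).
d² + r² + 2dr cosθ = |CA|² = 0.0330762 m²;  d cosθ + r = -0.12965 m.
|ω_lever| = |0.0793·16.02·-0.12965| / 0.0330762 = 4.9802 rad/s.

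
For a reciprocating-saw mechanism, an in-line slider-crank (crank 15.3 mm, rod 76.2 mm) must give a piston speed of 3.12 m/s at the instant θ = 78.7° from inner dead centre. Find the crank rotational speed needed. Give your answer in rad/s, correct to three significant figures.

200

For an in-line slider-crank, |v_piston| = rω|sinθ|·[1 + r cosθ/√(L² − r² sin²θ)].
With r = 0.0153 m, L = 0.0762 m, θ = 78.7°: the bracketed kinematic factor |dx/dθ| = 0.015605 m.
ω = v/|dx/dθ| = 3.12/0.015605 = 199.93 rad/s.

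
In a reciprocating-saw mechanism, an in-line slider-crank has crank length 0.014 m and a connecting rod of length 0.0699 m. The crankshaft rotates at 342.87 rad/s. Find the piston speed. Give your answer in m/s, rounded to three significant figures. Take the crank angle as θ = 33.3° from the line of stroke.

3.08

ω = 342.9 rad/s
For an in-line slider-crank, x = r cosθ + √(L² − r² sin²θ), so v = −rω sinθ·[1 + r cosθ/√(L² − r² sin²θ)].
With r = 0.014 m, L = 0.0699 m, θ = 33.3°: √(L² − r² sin²θ) = 0.069476 m.
v = −0.014·342.9·0.54902·[1 + 0.014·0.83581/0.069476] = -3.0793 m/s.
|v| = 3.0793 m/s.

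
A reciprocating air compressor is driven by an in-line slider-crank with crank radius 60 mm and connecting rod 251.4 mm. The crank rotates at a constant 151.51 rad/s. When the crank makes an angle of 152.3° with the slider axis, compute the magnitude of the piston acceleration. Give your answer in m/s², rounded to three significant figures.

1030

ω = 151.5 rad/s
x(θ) = r cosθ + √(L² − r² sin²θ); with ω constant, a = ω²·d²x/dθ².
d²x/dθ² = −r cosθ − r²(cos2θ)/√u − r⁴ sin²2θ/(4u^{3/2}),  u = L² − r² sin²θ = 0.0624241 m².
Substituting r = 0.06 m, L = 0.2514 m, θ = 152.3°: d²x/dθ² = +0.044801 m.
a = ω²·d²x/dθ² = (151.5)²·(+0.044801) = +1028.4 m/s²;  |a| = 1028.4 m/s².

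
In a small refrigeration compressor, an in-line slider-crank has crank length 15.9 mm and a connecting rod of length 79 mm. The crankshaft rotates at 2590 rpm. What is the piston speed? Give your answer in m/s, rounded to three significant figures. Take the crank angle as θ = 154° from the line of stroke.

1.55

ω = 2π·2590/60 = 271.2 rad/s
For an in-line slider-crank, x = r cosθ + √(L² − r² sin²θ), so v = −rω sinθ·[1 + r cosθ/√(L² − r² sin²θ)].
With r = 0.0159 m, L = 0.079 m, θ = 154°: √(L² − r² sin²θ) = 0.078692 m.
v = −0.0159·271.2·0.43837·[1 + 0.0159·-0.89879/0.078692] = -1.5471 m/s.
|v| = 1.5471 m/s.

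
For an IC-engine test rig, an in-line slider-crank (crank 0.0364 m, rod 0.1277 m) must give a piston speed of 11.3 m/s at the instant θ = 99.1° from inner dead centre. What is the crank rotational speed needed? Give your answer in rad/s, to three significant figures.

330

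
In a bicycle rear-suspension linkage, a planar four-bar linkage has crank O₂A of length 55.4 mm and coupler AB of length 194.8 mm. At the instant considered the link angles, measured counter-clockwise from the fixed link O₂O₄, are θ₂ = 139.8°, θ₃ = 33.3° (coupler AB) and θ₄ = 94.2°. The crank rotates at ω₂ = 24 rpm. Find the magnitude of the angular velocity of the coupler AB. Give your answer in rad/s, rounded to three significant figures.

ω₂ = 2.513 rad/s (from 24 rpm).
Differentiating the loop-closure r₂e^{iθ₂}+r₃e^{iθ₃}=r₁+r₄e^{iθ₄} gives r₂ω₂e^{iθ₂}+r₃ω₃e^{iθ₃}=r₄ω₄e^{iθ₄}.
Eliminating the other unknown: ω₃ = r₂ω₂ sin(θ₄−θ₂) / [r₃ sin(θ₃−θ₄)].
Numerator sine = -0.71447; denominator sine = -0.87377.
Result = 0.0554·2.513·(-0.71447) / (0.1948·(-0.87377)) = +0.58445 rad/s; magnitude 0.58445 rad/s.

0.584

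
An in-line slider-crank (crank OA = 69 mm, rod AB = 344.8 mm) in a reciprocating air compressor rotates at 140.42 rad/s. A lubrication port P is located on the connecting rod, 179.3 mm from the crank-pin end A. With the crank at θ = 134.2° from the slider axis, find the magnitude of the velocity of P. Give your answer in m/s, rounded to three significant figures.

7.21

ω = 140.4 rad/s.  Crank-pin speed |V_A| = rω = 9.689 m/s, perpendicular to OA.
Rod angle: sinφ = −(r/L) sinθ ⇒ φ = -8.248°; ω_rod = −rω cosθ/√(L²−r²sin²θ) = +19.795 rad/s.
V_P = V_A + ω_rod × AP, with AP = 0.1793 m along the rod.
Components: V_Px = −rω sinθ − a·ω_rod·sinφ = -6.4369 m/s;  V_Py = rω cosθ + a·ω_rod·cosφ = -3.2422 m/s.
|V_P| = √(V_Px² + V_Py²) = 7.2074 m/s.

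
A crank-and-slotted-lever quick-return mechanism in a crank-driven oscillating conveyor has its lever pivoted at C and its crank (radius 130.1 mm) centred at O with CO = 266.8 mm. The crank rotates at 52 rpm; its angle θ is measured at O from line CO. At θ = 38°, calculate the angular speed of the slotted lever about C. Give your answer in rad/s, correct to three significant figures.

1.69

ω = 5.445 rad/s (from 52 rpm).
Crank pin A relative to C: A = (d + r cosθ, r sinθ); lever angle φ = atan2(r sinθ, d + r cosθ).
Differentiating tanφ: φ̇ = rω(d cosθ + r)/(d² + r² + 2dr cosθ).
d² + r² + 2dr cosθ = |CA|² = 0.142813 m²;  d cosθ + r = +0.34034 m.
|ω_lever| = |0.1301·5.445·+0.34034| / 0.142813 = 1.6883 rad/s.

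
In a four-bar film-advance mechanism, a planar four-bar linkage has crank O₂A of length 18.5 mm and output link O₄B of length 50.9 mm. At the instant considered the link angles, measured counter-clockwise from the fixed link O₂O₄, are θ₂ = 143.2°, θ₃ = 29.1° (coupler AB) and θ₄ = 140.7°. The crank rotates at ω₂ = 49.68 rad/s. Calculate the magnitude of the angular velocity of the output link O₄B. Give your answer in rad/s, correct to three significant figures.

ω₂ = 49.68 rad/s
Differentiating the loop-closure r₂e^{iθ₂}+r₃e^{iθ₃}=r₁+r₄e^{iθ₄} gives r₂ω₂e^{iθ₂}+r₃ω₃e^{iθ₃}=r₄ω₄e^{iθ₄}.
Eliminating the other unknown: ω₄ = r₂ω₂ sin(θ₂−θ₃) / [r₄ sin(θ₄−θ₃)].
Numerator sine = +0.91283; denominator sine = +0.92978.
Result = 0.0185·49.68·(+0.91283) / (0.0509·(+0.92978)) = +17.728 rad/s; magnitude 17.728 rad/s.

17.7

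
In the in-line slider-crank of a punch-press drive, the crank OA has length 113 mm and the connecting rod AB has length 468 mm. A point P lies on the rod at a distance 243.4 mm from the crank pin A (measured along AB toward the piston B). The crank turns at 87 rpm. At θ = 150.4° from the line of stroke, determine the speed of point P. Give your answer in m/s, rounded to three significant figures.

ω = 9.111 rad/s.  Crank-pin speed |V_A| = rω = 1.0295 m/s, perpendicular to OA.
Rod angle: sinφ = −(r/L) sinθ ⇒ φ = -6.850°; ω_rod = −rω cosθ/√(L²−r²sin²θ) = +1.9265 rad/s.
V_P = V_A + ω_rod × AP, with AP = 0.2434 m along the rod.
Components: V_Px = −rω sinθ − a·ω_rod·sinφ = -0.45259 m/s;  V_Py = rω cosθ + a·ω_rod·cosφ = -0.42959 m/s.
|V_P| = √(V_Px² + V_Py²) = 0.62401 m/s.

0.624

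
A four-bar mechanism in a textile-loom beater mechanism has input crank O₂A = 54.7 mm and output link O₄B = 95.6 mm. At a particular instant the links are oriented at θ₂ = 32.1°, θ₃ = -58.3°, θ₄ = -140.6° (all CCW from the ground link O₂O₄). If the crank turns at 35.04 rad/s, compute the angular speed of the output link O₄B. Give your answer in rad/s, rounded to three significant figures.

20.2

ω₂ = 35.04 rad/s
Differentiating the loop-closure r₂e^{iθ₂}+r₃e^{iθ₃}=r₁+r₄e^{iθ₄} gives r₂ω₂e^{iθ₂}+r₃ω₃e^{iθ₃}=r₄ω₄e^{iθ₄}.
Eliminating the other unknown: ω₄ = r₂ω₂ sin(θ₂−θ₃) / [r₄ sin(θ₄−θ₃)].
Numerator sine = +0.99998; denominator sine = -0.99098.
Result = 0.0547·35.04·(+0.99998) / (0.0956·(-0.99098)) = -20.231 rad/s; magnitude 20.231 rad/s.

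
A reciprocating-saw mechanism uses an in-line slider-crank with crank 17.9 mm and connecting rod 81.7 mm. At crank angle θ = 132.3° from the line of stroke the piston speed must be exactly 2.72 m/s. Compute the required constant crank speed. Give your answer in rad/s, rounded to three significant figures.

For an in-line slider-crank, |v_piston| = rω|sinθ|·[1 + r cosθ/√(L² − r² sin²θ)].
With r = 0.0179 m, L = 0.0817 m, θ = 132.3°: the bracketed kinematic factor |dx/dθ| = 0.011261 m.
ω = v/|dx/dθ| = 2.72/0.011261 = 241.54 rad/s.

242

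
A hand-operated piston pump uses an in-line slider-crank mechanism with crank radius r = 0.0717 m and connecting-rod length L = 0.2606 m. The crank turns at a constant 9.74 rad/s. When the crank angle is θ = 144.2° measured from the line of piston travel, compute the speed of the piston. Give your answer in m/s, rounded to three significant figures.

0.316

ω = 9.74 rad/s
For an in-line slider-crank, x = r cosθ + √(L² − r² sin²θ), so v = −rω sinθ·[1 + r cosθ/√(L² − r² sin²θ)].
With r = 0.0717 m, L = 0.2606 m, θ = 144.2°: √(L² − r² sin²θ) = 0.2572 m.
v = −0.0717·9.74·0.58496·[1 + 0.0717·-0.81106/0.2572] = -0.31615 m/s.
|v| = 0.31615 m/s.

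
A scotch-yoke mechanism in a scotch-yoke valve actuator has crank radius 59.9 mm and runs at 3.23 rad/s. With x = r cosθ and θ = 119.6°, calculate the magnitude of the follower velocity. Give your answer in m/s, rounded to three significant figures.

ω = 3.23 rad/s
x = r cosθ ⇒ ẋ = −rω sinθ.
|v| = rω|sinθ| = 0.0599·3.23·|sin 119.6°| = 0.16823 m/s.

0.168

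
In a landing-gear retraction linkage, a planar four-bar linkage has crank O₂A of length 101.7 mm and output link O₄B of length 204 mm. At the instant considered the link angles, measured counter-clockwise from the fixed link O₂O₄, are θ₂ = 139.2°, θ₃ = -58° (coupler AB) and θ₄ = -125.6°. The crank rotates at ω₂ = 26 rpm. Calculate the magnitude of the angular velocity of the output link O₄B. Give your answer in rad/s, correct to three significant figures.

ω₂ = 2.723 rad/s (from 26 rpm).
Differentiating the loop-closure r₂e^{iθ₂}+r₃e^{iθ₃}=r₁+r₄e^{iθ₄} gives r₂ω₂e^{iθ₂}+r₃ω₃e^{iθ₃}=r₄ω₄e^{iθ₄}.
Eliminating the other unknown: ω₄ = r₂ω₂ sin(θ₂−θ₃) / [r₄ sin(θ₄−θ₃)].
Numerator sine = -0.29571; denominator sine = -0.92455.
Result = 0.1017·2.723·(-0.29571) / (0.204·(-0.92455)) = +0.43414 rad/s; magnitude 0.43414 rad/s.

0.434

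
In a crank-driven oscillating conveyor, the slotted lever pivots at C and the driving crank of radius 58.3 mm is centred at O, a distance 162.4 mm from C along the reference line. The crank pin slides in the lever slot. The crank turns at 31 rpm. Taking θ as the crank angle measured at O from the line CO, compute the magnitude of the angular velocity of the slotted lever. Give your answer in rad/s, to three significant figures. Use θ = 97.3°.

0.260

ω = 3.246 rad/s (from 31 rpm).
Crank pin A relative to C: A = (d + r cosθ, r sinθ); lever angle φ = atan2(r sinθ, d + r cosθ).
Differentiating tanφ: φ̇ = rω(d cosθ + r)/(d² + r² + 2dr cosθ).
d² + r² + 2dr cosθ = |CA|² = 0.0273666 m²;  d cosθ + r = +0.037665 m.
|ω_lever| = |0.0583·3.246·+0.037665| / 0.0273666 = 0.26048 rad/s.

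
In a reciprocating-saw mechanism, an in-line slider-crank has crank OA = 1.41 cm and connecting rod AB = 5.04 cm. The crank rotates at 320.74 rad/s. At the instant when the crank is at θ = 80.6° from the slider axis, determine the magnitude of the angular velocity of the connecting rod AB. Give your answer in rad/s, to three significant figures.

15.2

ω = 320.7 rad/s
The rod makes angle φ with the slider axis where L sinφ = r sinθ; differentiating, L cosφ·φ̇ = r ω cosθ.
L cosφ = √(L² − r² sin²θ) = 0.048442 m.
|ω_rod| = r ω |cosθ| / √(L² − r² sin²θ) = 0.0141·320.7·0.16333/0.048442 = 15.248 rad/s.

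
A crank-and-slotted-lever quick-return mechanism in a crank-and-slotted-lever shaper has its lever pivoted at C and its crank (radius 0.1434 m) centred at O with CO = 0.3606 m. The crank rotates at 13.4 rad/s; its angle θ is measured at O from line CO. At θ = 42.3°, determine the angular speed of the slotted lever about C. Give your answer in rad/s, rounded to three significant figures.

3.47

ω = 13.4 rad/s
Crank pin A relative to C: A = (d + r cosθ, r sinθ); lever angle φ = atan2(r sinθ, d + r cosθ).
Differentiating tanφ: φ̇ = rω(d cosθ + r)/(d² + r² + 2dr cosθ).
d² + r² + 2dr cosθ = |CA|² = 0.227089 m²;  d cosθ + r = +0.41011 m.
|ω_lever| = |0.1434·13.4·+0.41011| / 0.227089 = 3.4702 rad/s.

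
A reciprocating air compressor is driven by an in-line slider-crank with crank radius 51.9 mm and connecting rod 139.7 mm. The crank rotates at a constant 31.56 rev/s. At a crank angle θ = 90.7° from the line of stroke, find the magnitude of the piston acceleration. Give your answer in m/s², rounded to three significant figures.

ω = 2π·31.6 = 198.3 rad/s
x(θ) = r cosθ + √(L² − r² sin²θ); with ω constant, a = ω²·d²x/dθ².
d²x/dθ² = −r cosθ − r²(cos2θ)/√u − r⁴ sin²2θ/(4u^{3/2}),  u = L² − r² sin²θ = 0.0168229 m².
Substituting r = 0.0519 m, L = 0.1397 m, θ = 90.7°: d²x/dθ² = +0.021395 m.
a = ω²·d²x/dθ² = (198.3)²·(+0.021395) = +841.29 m/s²;  |a| = 841.29 m/s².

841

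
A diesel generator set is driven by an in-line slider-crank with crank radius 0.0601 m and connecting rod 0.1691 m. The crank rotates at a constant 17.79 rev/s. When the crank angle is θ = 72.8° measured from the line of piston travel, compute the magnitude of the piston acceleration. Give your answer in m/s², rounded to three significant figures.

8.83

ω = 2π·17.8 = 111.8 rad/s
x(θ) = r cosθ + √(L² − r² sin²θ); with ω constant, a = ω²·d²x/dθ².
d²x/dθ² = −r cosθ − r²(cos2θ)/√u − r⁴ sin²2θ/(4u^{3/2}),  u = L² − r² sin²θ = 0.0252986 m².
Substituting r = 0.0601 m, L = 0.1691 m, θ = 72.8°: d²x/dθ² = +0.00070682 m.
a = ω²·d²x/dθ² = (111.8)²·(+0.00070682) = +8.8313 m/s²;  |a| = 8.8313 m/s².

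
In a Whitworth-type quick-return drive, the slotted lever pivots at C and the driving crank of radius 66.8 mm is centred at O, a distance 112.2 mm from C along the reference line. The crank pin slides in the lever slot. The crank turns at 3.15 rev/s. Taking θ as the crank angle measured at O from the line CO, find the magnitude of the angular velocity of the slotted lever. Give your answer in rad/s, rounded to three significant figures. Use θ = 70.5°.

6.25

ω = 19.79 rad/s (from 3.15 rev/s).
Crank pin A relative to C: A = (d + r cosθ, r sinθ); lever angle φ = atan2(r sinθ, d + r cosθ).
Differentiating tanφ: φ̇ = rω(d cosθ + r)/(d² + r² + 2dr cosθ).
d² + r² + 2dr cosθ = |CA|² = 0.0220548 m²;  d cosθ + r = +0.10425 m.
|ω_lever| = |0.0668·19.79·+0.10425| / 0.0220548 = 6.2496 rad/s.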